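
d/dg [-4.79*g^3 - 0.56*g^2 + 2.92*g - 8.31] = -14.37*g^2 - 1.12*g + 2.92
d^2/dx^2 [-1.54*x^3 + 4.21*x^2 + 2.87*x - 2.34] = 8.42 - 9.24*x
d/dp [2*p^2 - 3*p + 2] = 4*p - 3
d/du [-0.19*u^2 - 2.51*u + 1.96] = -0.38*u - 2.51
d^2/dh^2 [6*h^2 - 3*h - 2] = 12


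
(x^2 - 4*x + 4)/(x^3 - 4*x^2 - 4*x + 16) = (x - 2)/(x^2 - 2*x - 8)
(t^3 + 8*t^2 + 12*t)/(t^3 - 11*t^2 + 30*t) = (t^2 + 8*t + 12)/(t^2 - 11*t + 30)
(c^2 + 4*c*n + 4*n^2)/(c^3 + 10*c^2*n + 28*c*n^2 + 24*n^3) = 1/(c + 6*n)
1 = 1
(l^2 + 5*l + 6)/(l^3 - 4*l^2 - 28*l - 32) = (l + 3)/(l^2 - 6*l - 16)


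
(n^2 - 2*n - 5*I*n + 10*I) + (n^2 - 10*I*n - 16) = 2*n^2 - 2*n - 15*I*n - 16 + 10*I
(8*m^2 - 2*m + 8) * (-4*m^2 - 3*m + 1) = -32*m^4 - 16*m^3 - 18*m^2 - 26*m + 8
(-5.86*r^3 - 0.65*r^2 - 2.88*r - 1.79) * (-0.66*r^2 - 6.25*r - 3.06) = 3.8676*r^5 + 37.054*r^4 + 23.8949*r^3 + 21.1704*r^2 + 20.0003*r + 5.4774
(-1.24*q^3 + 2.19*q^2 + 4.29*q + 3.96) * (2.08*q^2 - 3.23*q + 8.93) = -2.5792*q^5 + 8.5604*q^4 - 9.2237*q^3 + 13.9368*q^2 + 25.5189*q + 35.3628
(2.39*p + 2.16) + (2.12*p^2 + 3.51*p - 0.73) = 2.12*p^2 + 5.9*p + 1.43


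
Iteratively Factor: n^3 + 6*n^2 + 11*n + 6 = (n + 1)*(n^2 + 5*n + 6) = (n + 1)*(n + 2)*(n + 3)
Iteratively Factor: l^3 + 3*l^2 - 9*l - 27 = (l + 3)*(l^2 - 9) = (l - 3)*(l + 3)*(l + 3)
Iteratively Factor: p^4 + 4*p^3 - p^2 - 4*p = (p + 1)*(p^3 + 3*p^2 - 4*p) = (p - 1)*(p + 1)*(p^2 + 4*p) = p*(p - 1)*(p + 1)*(p + 4)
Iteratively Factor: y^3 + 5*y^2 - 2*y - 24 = (y + 4)*(y^2 + y - 6) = (y + 3)*(y + 4)*(y - 2)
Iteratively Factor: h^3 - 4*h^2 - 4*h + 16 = (h + 2)*(h^2 - 6*h + 8) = (h - 2)*(h + 2)*(h - 4)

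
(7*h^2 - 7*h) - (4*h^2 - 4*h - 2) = 3*h^2 - 3*h + 2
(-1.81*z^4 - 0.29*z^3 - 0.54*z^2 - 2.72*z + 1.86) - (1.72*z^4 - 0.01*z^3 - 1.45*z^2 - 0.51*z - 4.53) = -3.53*z^4 - 0.28*z^3 + 0.91*z^2 - 2.21*z + 6.39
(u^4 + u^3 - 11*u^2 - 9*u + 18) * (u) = u^5 + u^4 - 11*u^3 - 9*u^2 + 18*u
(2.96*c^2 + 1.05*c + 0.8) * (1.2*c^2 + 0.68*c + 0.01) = 3.552*c^4 + 3.2728*c^3 + 1.7036*c^2 + 0.5545*c + 0.008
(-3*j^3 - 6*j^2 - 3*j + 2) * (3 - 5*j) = 15*j^4 + 21*j^3 - 3*j^2 - 19*j + 6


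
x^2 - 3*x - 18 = (x - 6)*(x + 3)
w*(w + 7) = w^2 + 7*w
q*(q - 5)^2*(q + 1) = q^4 - 9*q^3 + 15*q^2 + 25*q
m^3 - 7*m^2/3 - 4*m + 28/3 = (m - 7/3)*(m - 2)*(m + 2)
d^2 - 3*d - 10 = (d - 5)*(d + 2)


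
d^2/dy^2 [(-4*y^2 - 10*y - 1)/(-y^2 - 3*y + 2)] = 2*(-2*y^3 + 27*y^2 + 69*y + 87)/(y^6 + 9*y^5 + 21*y^4 - 9*y^3 - 42*y^2 + 36*y - 8)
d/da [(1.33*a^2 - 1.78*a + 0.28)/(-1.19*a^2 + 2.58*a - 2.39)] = (1.3132*a^2 - 5.691*a + 3.5318)/(1.4161*a^4 - 6.1404*a^3 + 12.3446*a^2 - 12.3324*a + 5.7121)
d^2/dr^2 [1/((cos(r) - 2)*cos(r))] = (-2*(1 - cos(2*r))^2 - 15*cos(r) - 6*cos(2*r) + 3*cos(3*r) + 18)/(2*(cos(r) - 2)^3*cos(r)^3)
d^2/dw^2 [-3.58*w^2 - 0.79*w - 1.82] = -7.16000000000000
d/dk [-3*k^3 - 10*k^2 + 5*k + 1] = -9*k^2 - 20*k + 5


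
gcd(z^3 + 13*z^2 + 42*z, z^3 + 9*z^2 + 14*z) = z^2 + 7*z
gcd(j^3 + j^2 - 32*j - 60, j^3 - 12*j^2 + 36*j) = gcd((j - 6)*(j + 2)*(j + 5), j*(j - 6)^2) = j - 6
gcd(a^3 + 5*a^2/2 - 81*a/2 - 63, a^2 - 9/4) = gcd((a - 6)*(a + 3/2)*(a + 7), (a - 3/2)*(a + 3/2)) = a + 3/2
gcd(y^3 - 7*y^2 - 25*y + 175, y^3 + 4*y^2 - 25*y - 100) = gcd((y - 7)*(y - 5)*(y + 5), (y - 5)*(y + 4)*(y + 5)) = y^2 - 25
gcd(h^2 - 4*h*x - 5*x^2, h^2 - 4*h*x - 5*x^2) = -h^2 + 4*h*x + 5*x^2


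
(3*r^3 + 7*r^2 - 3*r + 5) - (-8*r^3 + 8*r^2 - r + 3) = 11*r^3 - r^2 - 2*r + 2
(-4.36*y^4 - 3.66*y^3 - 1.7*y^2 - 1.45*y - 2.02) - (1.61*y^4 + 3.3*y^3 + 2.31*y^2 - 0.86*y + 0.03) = -5.97*y^4 - 6.96*y^3 - 4.01*y^2 - 0.59*y - 2.05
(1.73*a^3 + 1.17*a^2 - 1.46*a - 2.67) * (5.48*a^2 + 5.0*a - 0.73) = 9.4804*a^5 + 15.0616*a^4 - 3.4137*a^3 - 22.7857*a^2 - 12.2842*a + 1.9491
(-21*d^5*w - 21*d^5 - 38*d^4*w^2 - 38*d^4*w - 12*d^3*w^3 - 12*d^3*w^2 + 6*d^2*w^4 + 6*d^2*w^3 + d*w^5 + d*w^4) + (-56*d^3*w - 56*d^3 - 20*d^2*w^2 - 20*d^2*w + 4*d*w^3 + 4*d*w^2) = -21*d^5*w - 21*d^5 - 38*d^4*w^2 - 38*d^4*w - 12*d^3*w^3 - 12*d^3*w^2 - 56*d^3*w - 56*d^3 + 6*d^2*w^4 + 6*d^2*w^3 - 20*d^2*w^2 - 20*d^2*w + d*w^5 + d*w^4 + 4*d*w^3 + 4*d*w^2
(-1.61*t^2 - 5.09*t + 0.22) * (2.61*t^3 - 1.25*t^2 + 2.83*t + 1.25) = -4.2021*t^5 - 11.2724*t^4 + 2.3804*t^3 - 16.6922*t^2 - 5.7399*t + 0.275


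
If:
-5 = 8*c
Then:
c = -5/8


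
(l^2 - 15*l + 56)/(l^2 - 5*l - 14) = (l - 8)/(l + 2)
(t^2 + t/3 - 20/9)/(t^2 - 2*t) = (t^2 + t/3 - 20/9)/(t*(t - 2))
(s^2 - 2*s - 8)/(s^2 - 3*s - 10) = (s - 4)/(s - 5)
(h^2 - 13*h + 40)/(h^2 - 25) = (h - 8)/(h + 5)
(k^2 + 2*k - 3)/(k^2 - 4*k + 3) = (k + 3)/(k - 3)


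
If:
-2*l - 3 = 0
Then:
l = -3/2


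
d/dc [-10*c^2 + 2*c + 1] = 2 - 20*c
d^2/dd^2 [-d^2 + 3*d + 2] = -2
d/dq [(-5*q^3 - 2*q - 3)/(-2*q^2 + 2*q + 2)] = (-(2*q - 1)*(5*q^3 + 2*q + 3) + (-15*q^2 - 2)*(-q^2 + q + 1))/(2*(-q^2 + q + 1)^2)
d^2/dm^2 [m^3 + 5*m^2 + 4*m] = 6*m + 10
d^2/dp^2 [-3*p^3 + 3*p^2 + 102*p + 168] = 6 - 18*p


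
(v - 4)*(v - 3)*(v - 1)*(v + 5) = v^4 - 3*v^3 - 21*v^2 + 83*v - 60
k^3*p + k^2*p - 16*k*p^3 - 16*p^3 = (k - 4*p)*(k + 4*p)*(k*p + p)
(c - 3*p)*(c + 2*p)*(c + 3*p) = c^3 + 2*c^2*p - 9*c*p^2 - 18*p^3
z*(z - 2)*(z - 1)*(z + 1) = z^4 - 2*z^3 - z^2 + 2*z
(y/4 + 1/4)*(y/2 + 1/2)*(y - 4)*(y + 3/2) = y^4/8 - y^3/16 - 5*y^2/4 - 29*y/16 - 3/4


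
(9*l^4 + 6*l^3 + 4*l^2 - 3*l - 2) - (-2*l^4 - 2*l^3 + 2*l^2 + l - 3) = 11*l^4 + 8*l^3 + 2*l^2 - 4*l + 1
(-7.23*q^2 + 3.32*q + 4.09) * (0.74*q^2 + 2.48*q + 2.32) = -5.3502*q^4 - 15.4736*q^3 - 5.5134*q^2 + 17.8456*q + 9.4888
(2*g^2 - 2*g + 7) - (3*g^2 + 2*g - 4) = -g^2 - 4*g + 11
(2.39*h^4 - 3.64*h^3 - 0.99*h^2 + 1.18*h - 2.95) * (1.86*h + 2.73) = 4.4454*h^5 - 0.2457*h^4 - 11.7786*h^3 - 0.5079*h^2 - 2.2656*h - 8.0535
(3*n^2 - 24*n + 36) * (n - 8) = 3*n^3 - 48*n^2 + 228*n - 288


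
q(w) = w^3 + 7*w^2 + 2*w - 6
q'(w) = 3*w^2 + 14*w + 2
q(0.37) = -4.25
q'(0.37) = 7.59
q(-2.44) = 16.27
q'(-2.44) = -14.30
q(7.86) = 927.76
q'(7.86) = 297.38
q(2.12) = 39.23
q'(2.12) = 45.16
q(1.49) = 15.83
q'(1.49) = 29.52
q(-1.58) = 4.37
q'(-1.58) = -12.63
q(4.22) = 202.25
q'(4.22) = 114.51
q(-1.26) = 0.59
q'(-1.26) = -10.88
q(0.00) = -6.00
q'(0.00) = 2.00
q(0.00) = -6.00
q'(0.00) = 2.00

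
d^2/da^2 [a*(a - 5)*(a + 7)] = 6*a + 4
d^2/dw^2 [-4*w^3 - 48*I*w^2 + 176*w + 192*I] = -24*w - 96*I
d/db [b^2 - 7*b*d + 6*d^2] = 2*b - 7*d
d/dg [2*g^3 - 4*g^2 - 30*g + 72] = 6*g^2 - 8*g - 30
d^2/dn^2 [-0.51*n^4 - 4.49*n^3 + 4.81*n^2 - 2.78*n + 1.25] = -6.12*n^2 - 26.94*n + 9.62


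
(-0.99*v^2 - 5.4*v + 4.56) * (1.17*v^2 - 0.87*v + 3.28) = -1.1583*v^4 - 5.4567*v^3 + 6.786*v^2 - 21.6792*v + 14.9568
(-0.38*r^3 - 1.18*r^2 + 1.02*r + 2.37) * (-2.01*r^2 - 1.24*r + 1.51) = 0.7638*r^5 + 2.843*r^4 - 1.1608*r^3 - 7.8103*r^2 - 1.3986*r + 3.5787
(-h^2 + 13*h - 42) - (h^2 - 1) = -2*h^2 + 13*h - 41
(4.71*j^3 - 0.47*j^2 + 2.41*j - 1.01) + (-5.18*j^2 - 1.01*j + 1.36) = 4.71*j^3 - 5.65*j^2 + 1.4*j + 0.35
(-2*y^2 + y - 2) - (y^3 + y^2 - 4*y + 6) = -y^3 - 3*y^2 + 5*y - 8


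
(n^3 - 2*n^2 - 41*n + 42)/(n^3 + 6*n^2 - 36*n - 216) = (n^2 - 8*n + 7)/(n^2 - 36)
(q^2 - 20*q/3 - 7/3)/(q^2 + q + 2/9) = 3*(q - 7)/(3*q + 2)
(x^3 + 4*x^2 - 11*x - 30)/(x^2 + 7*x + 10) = x - 3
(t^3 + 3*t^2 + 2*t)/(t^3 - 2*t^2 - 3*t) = (t + 2)/(t - 3)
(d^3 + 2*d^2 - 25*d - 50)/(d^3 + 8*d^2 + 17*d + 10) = (d - 5)/(d + 1)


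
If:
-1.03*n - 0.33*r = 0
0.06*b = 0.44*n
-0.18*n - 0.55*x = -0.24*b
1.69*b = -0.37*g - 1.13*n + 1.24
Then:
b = 2.55274261603376*x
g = 3.35135135135135 - 12.7229444634508*x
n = 0.348101265822785*x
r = -1.08649789029536*x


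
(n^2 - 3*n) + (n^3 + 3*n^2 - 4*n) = n^3 + 4*n^2 - 7*n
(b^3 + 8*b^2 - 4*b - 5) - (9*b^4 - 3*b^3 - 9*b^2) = -9*b^4 + 4*b^3 + 17*b^2 - 4*b - 5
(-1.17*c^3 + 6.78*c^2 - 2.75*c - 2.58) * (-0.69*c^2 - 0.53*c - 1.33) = 0.8073*c^5 - 4.0581*c^4 - 0.139800000000001*c^3 - 5.7797*c^2 + 5.0249*c + 3.4314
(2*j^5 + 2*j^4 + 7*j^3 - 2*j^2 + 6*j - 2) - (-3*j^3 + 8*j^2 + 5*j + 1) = 2*j^5 + 2*j^4 + 10*j^3 - 10*j^2 + j - 3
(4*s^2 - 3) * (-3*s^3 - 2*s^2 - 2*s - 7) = -12*s^5 - 8*s^4 + s^3 - 22*s^2 + 6*s + 21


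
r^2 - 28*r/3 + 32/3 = (r - 8)*(r - 4/3)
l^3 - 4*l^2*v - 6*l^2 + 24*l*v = l*(l - 6)*(l - 4*v)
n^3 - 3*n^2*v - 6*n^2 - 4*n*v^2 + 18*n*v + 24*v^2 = (n - 6)*(n - 4*v)*(n + v)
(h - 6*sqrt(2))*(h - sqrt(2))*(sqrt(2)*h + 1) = sqrt(2)*h^3 - 13*h^2 + 5*sqrt(2)*h + 12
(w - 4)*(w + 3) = w^2 - w - 12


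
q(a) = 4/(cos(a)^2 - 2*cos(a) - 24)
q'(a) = 4*(2*sin(a)*cos(a) - 2*sin(a))/(cos(a)^2 - 2*cos(a) - 24)^2 = 8*(cos(a) - 1)*sin(a)/(sin(a)^2 + 2*cos(a) + 23)^2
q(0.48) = -0.16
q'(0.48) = -0.00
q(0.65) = -0.16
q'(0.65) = -0.00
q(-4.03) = -0.18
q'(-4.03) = -0.02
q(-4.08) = -0.18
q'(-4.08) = -0.02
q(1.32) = -0.16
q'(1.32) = -0.01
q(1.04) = -0.16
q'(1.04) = -0.01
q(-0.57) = -0.16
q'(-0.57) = 0.00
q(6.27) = -0.16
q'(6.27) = 0.00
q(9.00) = -0.19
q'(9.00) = -0.01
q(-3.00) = -0.19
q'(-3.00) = 0.01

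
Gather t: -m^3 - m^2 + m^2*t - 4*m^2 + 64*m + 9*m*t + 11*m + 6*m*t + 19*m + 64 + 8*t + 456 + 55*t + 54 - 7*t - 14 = -m^3 - 5*m^2 + 94*m + t*(m^2 + 15*m + 56) + 560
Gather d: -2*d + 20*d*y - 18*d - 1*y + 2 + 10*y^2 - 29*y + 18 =d*(20*y - 20) + 10*y^2 - 30*y + 20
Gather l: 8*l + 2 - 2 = 8*l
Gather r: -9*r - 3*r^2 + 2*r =-3*r^2 - 7*r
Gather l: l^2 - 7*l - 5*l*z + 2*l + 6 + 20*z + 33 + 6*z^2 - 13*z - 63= l^2 + l*(-5*z - 5) + 6*z^2 + 7*z - 24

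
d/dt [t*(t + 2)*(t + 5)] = 3*t^2 + 14*t + 10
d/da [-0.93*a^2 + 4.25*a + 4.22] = 4.25 - 1.86*a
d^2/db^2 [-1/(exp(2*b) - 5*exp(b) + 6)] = (-2*(2*exp(b) - 5)^2*exp(b) + (4*exp(b) - 5)*(exp(2*b) - 5*exp(b) + 6))*exp(b)/(exp(2*b) - 5*exp(b) + 6)^3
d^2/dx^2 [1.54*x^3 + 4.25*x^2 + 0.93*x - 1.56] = 9.24*x + 8.5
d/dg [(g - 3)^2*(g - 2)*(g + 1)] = 4*g^3 - 21*g^2 + 26*g + 3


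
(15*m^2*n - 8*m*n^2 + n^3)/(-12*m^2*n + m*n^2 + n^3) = (-5*m + n)/(4*m + n)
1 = 1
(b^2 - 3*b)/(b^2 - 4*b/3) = 3*(b - 3)/(3*b - 4)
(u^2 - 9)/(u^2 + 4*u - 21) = (u + 3)/(u + 7)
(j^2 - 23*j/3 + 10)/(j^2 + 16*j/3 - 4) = (3*j^2 - 23*j + 30)/(3*j^2 + 16*j - 12)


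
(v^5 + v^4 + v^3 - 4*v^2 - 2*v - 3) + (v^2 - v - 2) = v^5 + v^4 + v^3 - 3*v^2 - 3*v - 5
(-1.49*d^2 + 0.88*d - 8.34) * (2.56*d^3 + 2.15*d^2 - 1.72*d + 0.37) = -3.8144*d^5 - 0.9507*d^4 - 16.8956*d^3 - 19.9959*d^2 + 14.6704*d - 3.0858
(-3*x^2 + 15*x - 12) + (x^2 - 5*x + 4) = -2*x^2 + 10*x - 8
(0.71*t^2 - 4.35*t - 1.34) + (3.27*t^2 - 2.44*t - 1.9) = 3.98*t^2 - 6.79*t - 3.24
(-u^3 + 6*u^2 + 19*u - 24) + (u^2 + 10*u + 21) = -u^3 + 7*u^2 + 29*u - 3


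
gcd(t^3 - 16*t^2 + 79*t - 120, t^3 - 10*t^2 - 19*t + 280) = t - 8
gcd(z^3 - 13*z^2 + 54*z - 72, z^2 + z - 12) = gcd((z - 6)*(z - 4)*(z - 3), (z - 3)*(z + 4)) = z - 3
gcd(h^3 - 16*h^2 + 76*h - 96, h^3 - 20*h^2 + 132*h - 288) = h^2 - 14*h + 48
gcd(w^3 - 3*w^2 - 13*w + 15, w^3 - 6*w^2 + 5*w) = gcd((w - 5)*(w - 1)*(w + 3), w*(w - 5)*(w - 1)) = w^2 - 6*w + 5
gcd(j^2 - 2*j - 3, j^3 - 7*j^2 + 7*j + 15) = j^2 - 2*j - 3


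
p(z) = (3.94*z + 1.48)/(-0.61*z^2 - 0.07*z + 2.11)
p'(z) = (1.22*z + 0.07)*(3.94*z + 1.48)/(-0.61*z^2 - 0.07*z + 2.11)^2 + 3.94/(-0.61*z^2 - 0.07*z + 2.11) = (2.4034*z^2 + 1.8056*z + 8.417)/(0.3721*z^4 + 0.0854*z^3 - 2.5693*z^2 - 0.2954*z + 4.4521)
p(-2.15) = 12.50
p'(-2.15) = 50.03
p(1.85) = -81.78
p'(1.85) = 1738.07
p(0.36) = 1.45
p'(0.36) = 2.33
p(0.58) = 2.02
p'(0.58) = 2.96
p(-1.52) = -5.59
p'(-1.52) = 17.23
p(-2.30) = 7.93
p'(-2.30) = 18.58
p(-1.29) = -3.04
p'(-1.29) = 7.18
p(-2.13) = 13.60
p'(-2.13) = 59.87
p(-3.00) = 3.26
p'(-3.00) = 2.45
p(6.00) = -1.24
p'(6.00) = 0.26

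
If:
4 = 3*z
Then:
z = 4/3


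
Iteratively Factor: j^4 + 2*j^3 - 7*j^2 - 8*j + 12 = (j - 1)*(j^3 + 3*j^2 - 4*j - 12) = (j - 1)*(j + 2)*(j^2 + j - 6) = (j - 2)*(j - 1)*(j + 2)*(j + 3)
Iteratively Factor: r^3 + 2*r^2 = (r + 2)*(r^2) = r*(r + 2)*(r)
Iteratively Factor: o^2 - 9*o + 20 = (o - 5)*(o - 4)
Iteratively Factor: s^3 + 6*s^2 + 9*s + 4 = (s + 1)*(s^2 + 5*s + 4) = (s + 1)*(s + 4)*(s + 1)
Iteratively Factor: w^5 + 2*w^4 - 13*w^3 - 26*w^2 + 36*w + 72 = (w - 3)*(w^4 + 5*w^3 + 2*w^2 - 20*w - 24) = (w - 3)*(w + 2)*(w^3 + 3*w^2 - 4*w - 12) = (w - 3)*(w + 2)^2*(w^2 + w - 6) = (w - 3)*(w + 2)^2*(w + 3)*(w - 2)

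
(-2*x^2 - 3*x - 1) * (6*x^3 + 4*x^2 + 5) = -12*x^5 - 26*x^4 - 18*x^3 - 14*x^2 - 15*x - 5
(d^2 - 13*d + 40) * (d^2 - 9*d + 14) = d^4 - 22*d^3 + 171*d^2 - 542*d + 560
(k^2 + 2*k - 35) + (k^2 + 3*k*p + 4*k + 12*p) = 2*k^2 + 3*k*p + 6*k + 12*p - 35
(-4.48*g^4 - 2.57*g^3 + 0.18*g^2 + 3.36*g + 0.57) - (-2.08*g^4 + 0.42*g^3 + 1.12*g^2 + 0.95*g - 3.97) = -2.4*g^4 - 2.99*g^3 - 0.94*g^2 + 2.41*g + 4.54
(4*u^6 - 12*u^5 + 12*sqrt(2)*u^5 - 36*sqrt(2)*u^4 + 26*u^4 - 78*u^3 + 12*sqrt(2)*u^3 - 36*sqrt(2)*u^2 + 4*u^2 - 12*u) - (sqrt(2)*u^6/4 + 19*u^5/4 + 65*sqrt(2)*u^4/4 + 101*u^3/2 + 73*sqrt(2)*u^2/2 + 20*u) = -sqrt(2)*u^6/4 + 4*u^6 - 67*u^5/4 + 12*sqrt(2)*u^5 - 209*sqrt(2)*u^4/4 + 26*u^4 - 257*u^3/2 + 12*sqrt(2)*u^3 - 145*sqrt(2)*u^2/2 + 4*u^2 - 32*u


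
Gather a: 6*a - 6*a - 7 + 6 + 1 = 0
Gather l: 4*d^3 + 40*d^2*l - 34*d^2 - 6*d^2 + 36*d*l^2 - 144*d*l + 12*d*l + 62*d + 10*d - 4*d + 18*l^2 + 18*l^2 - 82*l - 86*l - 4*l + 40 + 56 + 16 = 4*d^3 - 40*d^2 + 68*d + l^2*(36*d + 36) + l*(40*d^2 - 132*d - 172) + 112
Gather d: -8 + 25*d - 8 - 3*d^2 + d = -3*d^2 + 26*d - 16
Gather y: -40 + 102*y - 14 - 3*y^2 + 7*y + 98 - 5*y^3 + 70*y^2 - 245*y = -5*y^3 + 67*y^2 - 136*y + 44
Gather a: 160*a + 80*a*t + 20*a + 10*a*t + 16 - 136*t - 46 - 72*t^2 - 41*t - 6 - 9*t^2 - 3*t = a*(90*t + 180) - 81*t^2 - 180*t - 36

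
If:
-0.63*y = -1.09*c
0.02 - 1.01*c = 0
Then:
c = 0.02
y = 0.03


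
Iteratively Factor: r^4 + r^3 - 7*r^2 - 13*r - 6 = (r + 1)*(r^3 - 7*r - 6) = (r + 1)^2*(r^2 - r - 6) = (r - 3)*(r + 1)^2*(r + 2)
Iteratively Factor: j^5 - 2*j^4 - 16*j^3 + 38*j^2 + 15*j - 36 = (j + 1)*(j^4 - 3*j^3 - 13*j^2 + 51*j - 36) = (j + 1)*(j + 4)*(j^3 - 7*j^2 + 15*j - 9) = (j - 3)*(j + 1)*(j + 4)*(j^2 - 4*j + 3) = (j - 3)^2*(j + 1)*(j + 4)*(j - 1)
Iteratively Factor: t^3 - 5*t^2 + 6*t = (t - 2)*(t^2 - 3*t) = t*(t - 2)*(t - 3)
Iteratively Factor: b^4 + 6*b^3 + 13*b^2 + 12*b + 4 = (b + 1)*(b^3 + 5*b^2 + 8*b + 4) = (b + 1)*(b + 2)*(b^2 + 3*b + 2) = (b + 1)*(b + 2)^2*(b + 1)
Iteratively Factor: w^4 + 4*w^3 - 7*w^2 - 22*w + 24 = (w - 2)*(w^3 + 6*w^2 + 5*w - 12) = (w - 2)*(w - 1)*(w^2 + 7*w + 12) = (w - 2)*(w - 1)*(w + 3)*(w + 4)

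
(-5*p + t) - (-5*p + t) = 0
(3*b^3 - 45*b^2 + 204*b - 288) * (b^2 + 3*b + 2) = 3*b^5 - 36*b^4 + 75*b^3 + 234*b^2 - 456*b - 576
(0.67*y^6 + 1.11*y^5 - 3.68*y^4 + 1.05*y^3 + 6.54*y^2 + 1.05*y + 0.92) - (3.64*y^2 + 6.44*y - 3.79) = 0.67*y^6 + 1.11*y^5 - 3.68*y^4 + 1.05*y^3 + 2.9*y^2 - 5.39*y + 4.71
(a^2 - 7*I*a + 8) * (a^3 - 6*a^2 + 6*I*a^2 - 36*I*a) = a^5 - 6*a^4 - I*a^4 + 50*a^3 + 6*I*a^3 - 300*a^2 + 48*I*a^2 - 288*I*a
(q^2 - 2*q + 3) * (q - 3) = q^3 - 5*q^2 + 9*q - 9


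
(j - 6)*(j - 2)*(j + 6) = j^3 - 2*j^2 - 36*j + 72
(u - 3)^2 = u^2 - 6*u + 9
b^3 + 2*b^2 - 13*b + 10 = (b - 2)*(b - 1)*(b + 5)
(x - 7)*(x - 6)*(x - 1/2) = x^3 - 27*x^2/2 + 97*x/2 - 21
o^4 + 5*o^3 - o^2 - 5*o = o*(o - 1)*(o + 1)*(o + 5)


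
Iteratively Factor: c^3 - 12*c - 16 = (c + 2)*(c^2 - 2*c - 8) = (c + 2)^2*(c - 4)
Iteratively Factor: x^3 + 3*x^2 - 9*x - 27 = (x + 3)*(x^2 - 9) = (x - 3)*(x + 3)*(x + 3)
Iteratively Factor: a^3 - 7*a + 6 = (a + 3)*(a^2 - 3*a + 2) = (a - 2)*(a + 3)*(a - 1)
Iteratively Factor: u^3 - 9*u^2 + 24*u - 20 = (u - 2)*(u^2 - 7*u + 10) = (u - 2)^2*(u - 5)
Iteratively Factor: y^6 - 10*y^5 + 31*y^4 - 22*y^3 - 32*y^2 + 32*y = (y)*(y^5 - 10*y^4 + 31*y^3 - 22*y^2 - 32*y + 32) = y*(y + 1)*(y^4 - 11*y^3 + 42*y^2 - 64*y + 32) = y*(y - 2)*(y + 1)*(y^3 - 9*y^2 + 24*y - 16) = y*(y - 4)*(y - 2)*(y + 1)*(y^2 - 5*y + 4) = y*(y - 4)^2*(y - 2)*(y + 1)*(y - 1)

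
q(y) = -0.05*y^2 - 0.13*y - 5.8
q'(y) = -0.1*y - 0.13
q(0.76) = -5.93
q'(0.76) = -0.21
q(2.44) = -6.41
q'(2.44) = -0.37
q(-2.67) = -5.81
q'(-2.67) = 0.14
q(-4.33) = -6.17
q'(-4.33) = 0.30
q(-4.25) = -6.15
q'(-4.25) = 0.30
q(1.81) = -6.20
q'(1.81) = -0.31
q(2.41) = -6.40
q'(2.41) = -0.37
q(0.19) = -5.83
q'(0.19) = -0.15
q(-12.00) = -11.44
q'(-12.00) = 1.07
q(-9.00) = -8.68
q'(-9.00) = 0.77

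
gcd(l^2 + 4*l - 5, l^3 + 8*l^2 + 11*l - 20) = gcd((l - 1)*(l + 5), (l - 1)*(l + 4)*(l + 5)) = l^2 + 4*l - 5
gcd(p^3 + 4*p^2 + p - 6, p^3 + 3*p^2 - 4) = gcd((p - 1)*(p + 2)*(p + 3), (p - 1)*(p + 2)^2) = p^2 + p - 2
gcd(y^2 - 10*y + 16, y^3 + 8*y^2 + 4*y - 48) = y - 2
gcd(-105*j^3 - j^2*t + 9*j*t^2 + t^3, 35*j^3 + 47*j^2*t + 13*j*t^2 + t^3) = 35*j^2 + 12*j*t + t^2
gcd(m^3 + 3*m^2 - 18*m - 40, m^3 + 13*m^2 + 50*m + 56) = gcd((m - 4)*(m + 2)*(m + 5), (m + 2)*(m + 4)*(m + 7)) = m + 2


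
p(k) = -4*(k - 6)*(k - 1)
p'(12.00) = -68.00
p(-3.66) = -180.06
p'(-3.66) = 57.28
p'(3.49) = 0.08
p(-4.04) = -202.41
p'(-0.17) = 29.36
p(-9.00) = -600.00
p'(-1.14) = 37.12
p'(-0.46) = 31.68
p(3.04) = 24.15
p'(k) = 28 - 8*k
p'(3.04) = 3.68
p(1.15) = 2.91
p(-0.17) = -28.88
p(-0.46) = -37.73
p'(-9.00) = 100.00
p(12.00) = -264.00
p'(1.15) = 18.80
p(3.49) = 25.00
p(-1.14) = -61.12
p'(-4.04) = 60.32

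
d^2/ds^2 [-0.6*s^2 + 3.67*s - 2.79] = -1.20000000000000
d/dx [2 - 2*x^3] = -6*x^2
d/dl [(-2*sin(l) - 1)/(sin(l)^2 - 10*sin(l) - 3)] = 2*(sin(l)^2 + sin(l) - 2)*cos(l)/(sin(l)^2 - 10*sin(l) - 3)^2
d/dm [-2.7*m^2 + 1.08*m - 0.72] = 1.08 - 5.4*m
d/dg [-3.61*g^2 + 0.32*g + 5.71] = 0.32 - 7.22*g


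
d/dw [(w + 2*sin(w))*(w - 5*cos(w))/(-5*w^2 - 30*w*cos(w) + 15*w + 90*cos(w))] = ((w + 2*sin(w))*(w - 5*cos(w))*(-6*w*sin(w) + 2*w + 18*sin(w) + 6*cos(w) - 3) - ((w + 2*sin(w))*(5*sin(w) + 1) + (w - 5*cos(w))*(2*cos(w) + 1))*(w^2 + 6*w*cos(w) - 3*w - 18*cos(w)))/(5*(w - 3)^2*(w + 6*cos(w))^2)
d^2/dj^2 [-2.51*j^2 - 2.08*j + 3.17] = -5.02000000000000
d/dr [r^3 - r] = 3*r^2 - 1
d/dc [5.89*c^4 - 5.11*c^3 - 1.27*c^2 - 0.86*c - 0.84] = 23.56*c^3 - 15.33*c^2 - 2.54*c - 0.86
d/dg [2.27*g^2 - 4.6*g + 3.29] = 4.54*g - 4.6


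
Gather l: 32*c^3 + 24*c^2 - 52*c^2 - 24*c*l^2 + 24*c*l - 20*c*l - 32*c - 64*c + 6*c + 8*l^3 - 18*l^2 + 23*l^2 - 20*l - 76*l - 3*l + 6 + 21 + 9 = 32*c^3 - 28*c^2 - 90*c + 8*l^3 + l^2*(5 - 24*c) + l*(4*c - 99) + 36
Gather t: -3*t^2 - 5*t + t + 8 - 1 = -3*t^2 - 4*t + 7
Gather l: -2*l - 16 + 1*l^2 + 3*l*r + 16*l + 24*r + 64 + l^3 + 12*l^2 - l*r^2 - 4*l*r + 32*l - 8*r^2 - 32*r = l^3 + 13*l^2 + l*(-r^2 - r + 46) - 8*r^2 - 8*r + 48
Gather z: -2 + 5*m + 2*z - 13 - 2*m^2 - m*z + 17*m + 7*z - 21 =-2*m^2 + 22*m + z*(9 - m) - 36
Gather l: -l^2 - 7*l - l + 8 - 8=-l^2 - 8*l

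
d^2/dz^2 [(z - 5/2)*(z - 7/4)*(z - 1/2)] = 6*z - 19/2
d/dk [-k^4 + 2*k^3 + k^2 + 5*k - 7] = -4*k^3 + 6*k^2 + 2*k + 5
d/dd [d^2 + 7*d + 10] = 2*d + 7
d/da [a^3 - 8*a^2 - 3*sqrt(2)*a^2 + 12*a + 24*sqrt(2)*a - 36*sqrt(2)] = 3*a^2 - 16*a - 6*sqrt(2)*a + 12 + 24*sqrt(2)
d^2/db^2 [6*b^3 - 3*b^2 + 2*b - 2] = 36*b - 6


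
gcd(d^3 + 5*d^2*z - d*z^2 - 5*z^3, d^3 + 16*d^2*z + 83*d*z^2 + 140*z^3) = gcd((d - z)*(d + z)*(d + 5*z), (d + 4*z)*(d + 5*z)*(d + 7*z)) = d + 5*z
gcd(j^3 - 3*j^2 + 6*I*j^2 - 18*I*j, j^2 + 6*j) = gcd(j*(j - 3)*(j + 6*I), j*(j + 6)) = j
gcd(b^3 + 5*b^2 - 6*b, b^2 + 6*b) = b^2 + 6*b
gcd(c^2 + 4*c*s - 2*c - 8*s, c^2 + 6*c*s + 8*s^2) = c + 4*s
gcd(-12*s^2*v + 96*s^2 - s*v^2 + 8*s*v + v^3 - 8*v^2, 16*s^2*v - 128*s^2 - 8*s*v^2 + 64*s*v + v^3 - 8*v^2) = 4*s*v - 32*s - v^2 + 8*v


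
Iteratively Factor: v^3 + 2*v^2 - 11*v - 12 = (v - 3)*(v^2 + 5*v + 4) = (v - 3)*(v + 4)*(v + 1)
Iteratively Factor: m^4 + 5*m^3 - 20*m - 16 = (m + 1)*(m^3 + 4*m^2 - 4*m - 16) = (m - 2)*(m + 1)*(m^2 + 6*m + 8) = (m - 2)*(m + 1)*(m + 4)*(m + 2)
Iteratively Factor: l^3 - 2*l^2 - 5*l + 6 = (l + 2)*(l^2 - 4*l + 3) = (l - 1)*(l + 2)*(l - 3)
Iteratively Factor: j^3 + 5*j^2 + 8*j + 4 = (j + 2)*(j^2 + 3*j + 2) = (j + 1)*(j + 2)*(j + 2)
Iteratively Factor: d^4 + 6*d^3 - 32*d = (d + 4)*(d^3 + 2*d^2 - 8*d) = d*(d + 4)*(d^2 + 2*d - 8) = d*(d + 4)^2*(d - 2)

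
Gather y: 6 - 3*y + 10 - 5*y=16 - 8*y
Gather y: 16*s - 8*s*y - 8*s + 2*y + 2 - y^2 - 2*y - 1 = -8*s*y + 8*s - y^2 + 1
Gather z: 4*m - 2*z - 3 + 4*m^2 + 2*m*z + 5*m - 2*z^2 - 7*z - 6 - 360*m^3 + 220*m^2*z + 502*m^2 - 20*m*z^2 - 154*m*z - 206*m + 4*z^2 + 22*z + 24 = -360*m^3 + 506*m^2 - 197*m + z^2*(2 - 20*m) + z*(220*m^2 - 152*m + 13) + 15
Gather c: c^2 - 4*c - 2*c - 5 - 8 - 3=c^2 - 6*c - 16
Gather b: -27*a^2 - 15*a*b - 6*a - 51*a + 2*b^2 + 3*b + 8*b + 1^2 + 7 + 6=-27*a^2 - 57*a + 2*b^2 + b*(11 - 15*a) + 14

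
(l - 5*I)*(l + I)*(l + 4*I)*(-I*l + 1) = -I*l^4 + l^3 - 21*I*l^2 + 41*l + 20*I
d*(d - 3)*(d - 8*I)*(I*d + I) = I*d^4 + 8*d^3 - 2*I*d^3 - 16*d^2 - 3*I*d^2 - 24*d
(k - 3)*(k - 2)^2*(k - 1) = k^4 - 8*k^3 + 23*k^2 - 28*k + 12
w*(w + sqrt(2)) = w^2 + sqrt(2)*w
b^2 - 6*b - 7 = (b - 7)*(b + 1)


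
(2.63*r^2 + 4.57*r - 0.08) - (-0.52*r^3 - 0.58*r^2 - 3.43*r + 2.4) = 0.52*r^3 + 3.21*r^2 + 8.0*r - 2.48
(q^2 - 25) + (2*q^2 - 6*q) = 3*q^2 - 6*q - 25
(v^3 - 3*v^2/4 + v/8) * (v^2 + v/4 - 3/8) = v^5 - v^4/2 - 7*v^3/16 + 5*v^2/16 - 3*v/64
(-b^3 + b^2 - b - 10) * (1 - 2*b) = 2*b^4 - 3*b^3 + 3*b^2 + 19*b - 10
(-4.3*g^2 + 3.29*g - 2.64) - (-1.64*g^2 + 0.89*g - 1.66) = -2.66*g^2 + 2.4*g - 0.98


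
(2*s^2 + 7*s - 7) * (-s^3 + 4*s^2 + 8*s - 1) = -2*s^5 + s^4 + 51*s^3 + 26*s^2 - 63*s + 7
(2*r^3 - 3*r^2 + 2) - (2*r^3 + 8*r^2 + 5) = -11*r^2 - 3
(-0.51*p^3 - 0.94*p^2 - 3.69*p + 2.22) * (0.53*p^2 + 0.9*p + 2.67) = -0.2703*p^5 - 0.9572*p^4 - 4.1634*p^3 - 4.6542*p^2 - 7.8543*p + 5.9274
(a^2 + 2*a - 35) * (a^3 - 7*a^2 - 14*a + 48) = a^5 - 5*a^4 - 63*a^3 + 265*a^2 + 586*a - 1680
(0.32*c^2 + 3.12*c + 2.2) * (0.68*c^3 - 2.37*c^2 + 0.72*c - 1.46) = 0.2176*c^5 + 1.3632*c^4 - 5.668*c^3 - 3.4348*c^2 - 2.9712*c - 3.212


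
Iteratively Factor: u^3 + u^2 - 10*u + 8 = (u + 4)*(u^2 - 3*u + 2) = (u - 2)*(u + 4)*(u - 1)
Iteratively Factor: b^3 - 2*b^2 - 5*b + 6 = (b + 2)*(b^2 - 4*b + 3) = (b - 1)*(b + 2)*(b - 3)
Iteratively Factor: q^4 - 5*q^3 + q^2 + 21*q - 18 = (q - 3)*(q^3 - 2*q^2 - 5*q + 6) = (q - 3)^2*(q^2 + q - 2) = (q - 3)^2*(q - 1)*(q + 2)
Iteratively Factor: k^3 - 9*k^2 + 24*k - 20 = (k - 5)*(k^2 - 4*k + 4) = (k - 5)*(k - 2)*(k - 2)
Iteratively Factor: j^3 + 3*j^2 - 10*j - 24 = (j + 2)*(j^2 + j - 12) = (j + 2)*(j + 4)*(j - 3)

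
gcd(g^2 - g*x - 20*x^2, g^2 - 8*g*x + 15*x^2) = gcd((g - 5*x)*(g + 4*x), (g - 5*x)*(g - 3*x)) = -g + 5*x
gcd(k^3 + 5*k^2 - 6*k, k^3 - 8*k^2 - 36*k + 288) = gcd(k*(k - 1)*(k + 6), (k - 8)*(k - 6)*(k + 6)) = k + 6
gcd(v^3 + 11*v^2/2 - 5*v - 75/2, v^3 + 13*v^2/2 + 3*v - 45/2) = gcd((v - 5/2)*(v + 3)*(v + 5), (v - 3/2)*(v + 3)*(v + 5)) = v^2 + 8*v + 15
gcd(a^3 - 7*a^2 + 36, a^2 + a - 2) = a + 2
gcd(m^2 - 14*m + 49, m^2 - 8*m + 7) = m - 7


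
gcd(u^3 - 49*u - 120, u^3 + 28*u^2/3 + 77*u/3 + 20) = u^2 + 8*u + 15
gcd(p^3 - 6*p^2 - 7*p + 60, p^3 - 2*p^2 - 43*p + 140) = p^2 - 9*p + 20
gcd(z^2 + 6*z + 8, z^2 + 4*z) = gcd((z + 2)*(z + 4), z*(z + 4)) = z + 4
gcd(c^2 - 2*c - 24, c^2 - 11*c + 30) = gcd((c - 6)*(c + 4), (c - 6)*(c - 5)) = c - 6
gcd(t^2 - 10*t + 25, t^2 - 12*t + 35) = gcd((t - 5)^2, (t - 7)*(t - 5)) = t - 5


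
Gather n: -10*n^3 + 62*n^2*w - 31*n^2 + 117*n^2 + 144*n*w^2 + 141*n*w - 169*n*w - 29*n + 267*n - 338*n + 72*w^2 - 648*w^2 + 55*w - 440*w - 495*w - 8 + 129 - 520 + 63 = -10*n^3 + n^2*(62*w + 86) + n*(144*w^2 - 28*w - 100) - 576*w^2 - 880*w - 336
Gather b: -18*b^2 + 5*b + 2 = -18*b^2 + 5*b + 2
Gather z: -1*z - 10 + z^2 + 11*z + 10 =z^2 + 10*z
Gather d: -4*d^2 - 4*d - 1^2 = -4*d^2 - 4*d - 1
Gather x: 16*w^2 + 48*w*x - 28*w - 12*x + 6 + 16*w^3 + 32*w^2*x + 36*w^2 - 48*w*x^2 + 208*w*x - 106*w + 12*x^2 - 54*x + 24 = 16*w^3 + 52*w^2 - 134*w + x^2*(12 - 48*w) + x*(32*w^2 + 256*w - 66) + 30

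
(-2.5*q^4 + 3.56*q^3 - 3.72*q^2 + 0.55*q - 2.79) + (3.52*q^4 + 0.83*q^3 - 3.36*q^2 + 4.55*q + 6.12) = 1.02*q^4 + 4.39*q^3 - 7.08*q^2 + 5.1*q + 3.33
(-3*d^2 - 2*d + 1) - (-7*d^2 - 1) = 4*d^2 - 2*d + 2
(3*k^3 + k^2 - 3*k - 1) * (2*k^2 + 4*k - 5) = 6*k^5 + 14*k^4 - 17*k^3 - 19*k^2 + 11*k + 5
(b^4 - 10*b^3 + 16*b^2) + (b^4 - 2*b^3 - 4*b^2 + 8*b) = 2*b^4 - 12*b^3 + 12*b^2 + 8*b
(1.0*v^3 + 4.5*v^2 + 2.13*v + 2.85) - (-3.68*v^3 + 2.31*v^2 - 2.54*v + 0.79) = 4.68*v^3 + 2.19*v^2 + 4.67*v + 2.06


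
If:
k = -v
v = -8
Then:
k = 8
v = -8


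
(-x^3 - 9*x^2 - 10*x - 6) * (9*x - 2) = -9*x^4 - 79*x^3 - 72*x^2 - 34*x + 12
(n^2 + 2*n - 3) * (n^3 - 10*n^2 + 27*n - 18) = n^5 - 8*n^4 + 4*n^3 + 66*n^2 - 117*n + 54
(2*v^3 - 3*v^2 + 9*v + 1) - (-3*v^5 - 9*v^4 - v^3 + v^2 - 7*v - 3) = 3*v^5 + 9*v^4 + 3*v^3 - 4*v^2 + 16*v + 4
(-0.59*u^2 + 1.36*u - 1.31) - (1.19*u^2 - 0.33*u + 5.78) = -1.78*u^2 + 1.69*u - 7.09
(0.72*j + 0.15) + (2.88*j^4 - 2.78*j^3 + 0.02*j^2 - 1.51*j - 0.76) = 2.88*j^4 - 2.78*j^3 + 0.02*j^2 - 0.79*j - 0.61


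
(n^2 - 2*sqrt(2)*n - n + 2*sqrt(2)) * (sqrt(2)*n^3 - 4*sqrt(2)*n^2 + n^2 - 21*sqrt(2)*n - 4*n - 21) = sqrt(2)*n^5 - 5*sqrt(2)*n^4 - 3*n^4 - 19*sqrt(2)*n^3 + 15*n^3 + 31*sqrt(2)*n^2 + 51*n^2 - 63*n + 34*sqrt(2)*n - 42*sqrt(2)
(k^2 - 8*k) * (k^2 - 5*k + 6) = k^4 - 13*k^3 + 46*k^2 - 48*k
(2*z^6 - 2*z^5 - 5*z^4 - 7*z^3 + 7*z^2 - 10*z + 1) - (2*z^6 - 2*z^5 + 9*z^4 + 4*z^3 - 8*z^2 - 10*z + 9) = -14*z^4 - 11*z^3 + 15*z^2 - 8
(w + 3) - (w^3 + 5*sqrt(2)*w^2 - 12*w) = -w^3 - 5*sqrt(2)*w^2 + 13*w + 3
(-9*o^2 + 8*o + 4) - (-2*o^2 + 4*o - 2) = -7*o^2 + 4*o + 6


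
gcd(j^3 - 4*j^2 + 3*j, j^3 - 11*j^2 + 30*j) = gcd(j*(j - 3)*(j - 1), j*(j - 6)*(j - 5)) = j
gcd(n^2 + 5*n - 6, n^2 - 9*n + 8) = n - 1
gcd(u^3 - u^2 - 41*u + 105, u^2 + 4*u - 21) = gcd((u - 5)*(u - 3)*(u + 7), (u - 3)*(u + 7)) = u^2 + 4*u - 21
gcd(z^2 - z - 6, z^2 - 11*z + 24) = z - 3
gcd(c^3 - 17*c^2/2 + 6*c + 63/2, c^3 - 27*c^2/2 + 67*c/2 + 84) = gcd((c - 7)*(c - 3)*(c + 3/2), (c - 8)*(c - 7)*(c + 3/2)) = c^2 - 11*c/2 - 21/2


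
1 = 1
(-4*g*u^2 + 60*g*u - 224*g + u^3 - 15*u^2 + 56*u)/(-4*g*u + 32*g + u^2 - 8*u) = u - 7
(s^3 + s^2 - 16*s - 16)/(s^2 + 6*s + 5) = (s^2 - 16)/(s + 5)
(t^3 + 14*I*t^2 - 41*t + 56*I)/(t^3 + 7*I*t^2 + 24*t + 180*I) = (t^3 + 14*I*t^2 - 41*t + 56*I)/(t^3 + 7*I*t^2 + 24*t + 180*I)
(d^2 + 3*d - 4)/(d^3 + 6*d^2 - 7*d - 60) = (d - 1)/(d^2 + 2*d - 15)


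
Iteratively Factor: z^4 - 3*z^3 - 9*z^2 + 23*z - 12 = (z - 1)*(z^3 - 2*z^2 - 11*z + 12) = (z - 4)*(z - 1)*(z^2 + 2*z - 3) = (z - 4)*(z - 1)*(z + 3)*(z - 1)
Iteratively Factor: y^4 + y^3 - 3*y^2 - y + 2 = (y + 2)*(y^3 - y^2 - y + 1) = (y + 1)*(y + 2)*(y^2 - 2*y + 1) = (y - 1)*(y + 1)*(y + 2)*(y - 1)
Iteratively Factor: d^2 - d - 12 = (d + 3)*(d - 4)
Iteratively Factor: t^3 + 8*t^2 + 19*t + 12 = (t + 3)*(t^2 + 5*t + 4) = (t + 3)*(t + 4)*(t + 1)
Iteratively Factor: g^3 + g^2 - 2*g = (g + 2)*(g^2 - g) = g*(g + 2)*(g - 1)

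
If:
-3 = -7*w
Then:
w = 3/7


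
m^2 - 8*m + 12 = (m - 6)*(m - 2)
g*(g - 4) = g^2 - 4*g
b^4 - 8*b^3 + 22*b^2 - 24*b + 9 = (b - 3)^2*(b - 1)^2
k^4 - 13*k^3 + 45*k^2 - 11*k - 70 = (k - 7)*(k - 5)*(k - 2)*(k + 1)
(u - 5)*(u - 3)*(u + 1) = u^3 - 7*u^2 + 7*u + 15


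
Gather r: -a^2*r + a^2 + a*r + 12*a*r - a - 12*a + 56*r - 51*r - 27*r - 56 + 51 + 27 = a^2 - 13*a + r*(-a^2 + 13*a - 22) + 22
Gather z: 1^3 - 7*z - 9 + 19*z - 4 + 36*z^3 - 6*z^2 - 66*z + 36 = 36*z^3 - 6*z^2 - 54*z + 24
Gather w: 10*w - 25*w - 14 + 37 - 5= 18 - 15*w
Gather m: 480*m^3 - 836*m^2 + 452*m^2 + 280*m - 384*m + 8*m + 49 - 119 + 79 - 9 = 480*m^3 - 384*m^2 - 96*m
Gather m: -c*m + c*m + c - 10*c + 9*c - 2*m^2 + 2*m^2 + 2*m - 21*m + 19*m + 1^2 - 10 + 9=0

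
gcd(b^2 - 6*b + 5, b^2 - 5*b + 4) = b - 1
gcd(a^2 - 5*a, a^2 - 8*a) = a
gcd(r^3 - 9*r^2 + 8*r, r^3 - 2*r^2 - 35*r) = r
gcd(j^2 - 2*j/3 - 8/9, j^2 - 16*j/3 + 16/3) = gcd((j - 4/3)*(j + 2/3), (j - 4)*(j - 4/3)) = j - 4/3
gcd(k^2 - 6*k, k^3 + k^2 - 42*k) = k^2 - 6*k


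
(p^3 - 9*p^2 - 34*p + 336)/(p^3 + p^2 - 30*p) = (p^2 - 15*p + 56)/(p*(p - 5))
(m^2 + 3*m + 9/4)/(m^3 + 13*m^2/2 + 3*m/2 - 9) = (m + 3/2)/(m^2 + 5*m - 6)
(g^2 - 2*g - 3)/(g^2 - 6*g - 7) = (g - 3)/(g - 7)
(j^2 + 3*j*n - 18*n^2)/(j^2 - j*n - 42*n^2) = (j - 3*n)/(j - 7*n)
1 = 1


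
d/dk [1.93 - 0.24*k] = -0.240000000000000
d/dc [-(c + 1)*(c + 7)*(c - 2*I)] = -3*c^2 - 4*c*(4 - I) - 7 + 16*I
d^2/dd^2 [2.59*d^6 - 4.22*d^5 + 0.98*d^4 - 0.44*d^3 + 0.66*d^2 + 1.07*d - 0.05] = 77.7*d^4 - 84.4*d^3 + 11.76*d^2 - 2.64*d + 1.32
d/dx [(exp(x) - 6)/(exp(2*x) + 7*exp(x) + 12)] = (-(exp(x) - 6)*(2*exp(x) + 7) + exp(2*x) + 7*exp(x) + 12)*exp(x)/(exp(2*x) + 7*exp(x) + 12)^2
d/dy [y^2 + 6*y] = 2*y + 6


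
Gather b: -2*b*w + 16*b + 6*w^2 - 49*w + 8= b*(16 - 2*w) + 6*w^2 - 49*w + 8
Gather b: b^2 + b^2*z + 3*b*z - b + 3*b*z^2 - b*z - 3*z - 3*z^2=b^2*(z + 1) + b*(3*z^2 + 2*z - 1) - 3*z^2 - 3*z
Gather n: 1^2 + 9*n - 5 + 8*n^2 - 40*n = 8*n^2 - 31*n - 4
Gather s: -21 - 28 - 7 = -56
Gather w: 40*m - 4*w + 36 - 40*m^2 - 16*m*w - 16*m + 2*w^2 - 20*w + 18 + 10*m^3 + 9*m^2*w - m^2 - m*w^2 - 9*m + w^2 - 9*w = 10*m^3 - 41*m^2 + 15*m + w^2*(3 - m) + w*(9*m^2 - 16*m - 33) + 54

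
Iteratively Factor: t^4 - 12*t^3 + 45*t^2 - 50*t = (t - 5)*(t^3 - 7*t^2 + 10*t) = (t - 5)^2*(t^2 - 2*t) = t*(t - 5)^2*(t - 2)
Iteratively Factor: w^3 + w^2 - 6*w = (w + 3)*(w^2 - 2*w) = (w - 2)*(w + 3)*(w)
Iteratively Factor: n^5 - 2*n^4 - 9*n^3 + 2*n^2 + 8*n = (n + 1)*(n^4 - 3*n^3 - 6*n^2 + 8*n) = n*(n + 1)*(n^3 - 3*n^2 - 6*n + 8) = n*(n + 1)*(n + 2)*(n^2 - 5*n + 4) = n*(n - 4)*(n + 1)*(n + 2)*(n - 1)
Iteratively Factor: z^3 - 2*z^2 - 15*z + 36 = (z - 3)*(z^2 + z - 12) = (z - 3)^2*(z + 4)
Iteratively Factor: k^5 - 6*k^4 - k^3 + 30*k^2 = (k)*(k^4 - 6*k^3 - k^2 + 30*k) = k*(k + 2)*(k^3 - 8*k^2 + 15*k) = k*(k - 3)*(k + 2)*(k^2 - 5*k) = k^2*(k - 3)*(k + 2)*(k - 5)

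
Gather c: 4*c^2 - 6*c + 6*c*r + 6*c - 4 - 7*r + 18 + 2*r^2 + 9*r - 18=4*c^2 + 6*c*r + 2*r^2 + 2*r - 4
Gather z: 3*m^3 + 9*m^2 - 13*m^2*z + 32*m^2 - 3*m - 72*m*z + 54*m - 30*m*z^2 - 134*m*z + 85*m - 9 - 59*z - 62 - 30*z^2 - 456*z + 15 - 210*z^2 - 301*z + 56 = 3*m^3 + 41*m^2 + 136*m + z^2*(-30*m - 240) + z*(-13*m^2 - 206*m - 816)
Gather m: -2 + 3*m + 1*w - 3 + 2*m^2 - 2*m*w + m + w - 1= 2*m^2 + m*(4 - 2*w) + 2*w - 6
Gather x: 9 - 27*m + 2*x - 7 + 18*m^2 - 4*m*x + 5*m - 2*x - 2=18*m^2 - 4*m*x - 22*m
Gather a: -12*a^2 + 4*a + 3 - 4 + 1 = -12*a^2 + 4*a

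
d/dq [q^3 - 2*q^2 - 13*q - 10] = 3*q^2 - 4*q - 13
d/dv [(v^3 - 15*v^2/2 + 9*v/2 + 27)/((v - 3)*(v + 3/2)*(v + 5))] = 11/(v^2 + 10*v + 25)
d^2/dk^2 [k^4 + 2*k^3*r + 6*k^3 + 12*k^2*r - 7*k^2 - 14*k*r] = 12*k^2 + 12*k*r + 36*k + 24*r - 14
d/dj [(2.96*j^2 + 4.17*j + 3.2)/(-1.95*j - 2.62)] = (-5.772*j^2 - 15.5104*j - 4.6854)/(3.8025*j^2 + 10.218*j + 6.8644)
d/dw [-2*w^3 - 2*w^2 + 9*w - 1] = -6*w^2 - 4*w + 9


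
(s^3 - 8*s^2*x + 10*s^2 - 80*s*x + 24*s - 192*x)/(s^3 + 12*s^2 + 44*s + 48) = (s - 8*x)/(s + 2)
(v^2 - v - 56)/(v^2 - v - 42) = (-v^2 + v + 56)/(-v^2 + v + 42)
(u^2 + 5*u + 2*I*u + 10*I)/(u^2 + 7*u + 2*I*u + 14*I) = (u + 5)/(u + 7)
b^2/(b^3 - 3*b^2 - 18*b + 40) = b^2/(b^3 - 3*b^2 - 18*b + 40)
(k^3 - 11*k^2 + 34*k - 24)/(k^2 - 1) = (k^2 - 10*k + 24)/(k + 1)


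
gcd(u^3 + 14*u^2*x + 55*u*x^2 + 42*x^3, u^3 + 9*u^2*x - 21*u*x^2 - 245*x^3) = u + 7*x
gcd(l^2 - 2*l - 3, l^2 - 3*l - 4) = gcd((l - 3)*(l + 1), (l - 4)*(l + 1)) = l + 1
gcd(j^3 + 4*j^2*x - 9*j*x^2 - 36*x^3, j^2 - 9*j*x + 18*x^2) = -j + 3*x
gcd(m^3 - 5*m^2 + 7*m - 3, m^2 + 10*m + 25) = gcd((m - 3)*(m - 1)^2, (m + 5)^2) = 1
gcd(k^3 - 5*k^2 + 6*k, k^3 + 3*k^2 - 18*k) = k^2 - 3*k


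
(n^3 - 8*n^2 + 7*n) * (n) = n^4 - 8*n^3 + 7*n^2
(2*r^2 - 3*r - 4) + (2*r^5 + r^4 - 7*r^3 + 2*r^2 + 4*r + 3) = 2*r^5 + r^4 - 7*r^3 + 4*r^2 + r - 1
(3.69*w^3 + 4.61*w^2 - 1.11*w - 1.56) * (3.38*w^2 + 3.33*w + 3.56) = 12.4722*w^5 + 27.8695*w^4 + 24.7359*w^3 + 7.4425*w^2 - 9.1464*w - 5.5536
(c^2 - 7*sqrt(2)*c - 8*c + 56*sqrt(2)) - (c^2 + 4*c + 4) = -12*c - 7*sqrt(2)*c - 4 + 56*sqrt(2)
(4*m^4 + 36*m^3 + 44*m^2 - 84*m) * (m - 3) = 4*m^5 + 24*m^4 - 64*m^3 - 216*m^2 + 252*m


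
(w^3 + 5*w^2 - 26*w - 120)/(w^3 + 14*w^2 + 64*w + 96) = (w - 5)/(w + 4)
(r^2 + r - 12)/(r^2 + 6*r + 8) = (r - 3)/(r + 2)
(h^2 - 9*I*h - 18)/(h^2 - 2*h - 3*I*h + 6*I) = (h - 6*I)/(h - 2)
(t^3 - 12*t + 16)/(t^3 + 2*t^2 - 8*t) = (t - 2)/t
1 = 1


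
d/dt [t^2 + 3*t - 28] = 2*t + 3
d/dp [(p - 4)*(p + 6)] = 2*p + 2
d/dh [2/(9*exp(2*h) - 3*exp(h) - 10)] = (6 - 36*exp(h))*exp(h)/(-9*exp(2*h) + 3*exp(h) + 10)^2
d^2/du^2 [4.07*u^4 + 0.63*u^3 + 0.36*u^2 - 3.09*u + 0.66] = 48.84*u^2 + 3.78*u + 0.72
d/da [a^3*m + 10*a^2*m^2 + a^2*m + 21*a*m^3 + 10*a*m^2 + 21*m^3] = m*(3*a^2 + 20*a*m + 2*a + 21*m^2 + 10*m)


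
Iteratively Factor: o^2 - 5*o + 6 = (o - 2)*(o - 3)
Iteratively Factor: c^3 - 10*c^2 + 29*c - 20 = (c - 5)*(c^2 - 5*c + 4) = (c - 5)*(c - 4)*(c - 1)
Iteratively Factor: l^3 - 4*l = (l + 2)*(l^2 - 2*l) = (l - 2)*(l + 2)*(l)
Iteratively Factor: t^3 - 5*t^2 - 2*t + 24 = (t + 2)*(t^2 - 7*t + 12) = (t - 4)*(t + 2)*(t - 3)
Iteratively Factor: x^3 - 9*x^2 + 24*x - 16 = (x - 1)*(x^2 - 8*x + 16) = (x - 4)*(x - 1)*(x - 4)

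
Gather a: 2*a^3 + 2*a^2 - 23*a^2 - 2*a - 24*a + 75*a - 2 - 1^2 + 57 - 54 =2*a^3 - 21*a^2 + 49*a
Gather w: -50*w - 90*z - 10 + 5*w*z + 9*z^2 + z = w*(5*z - 50) + 9*z^2 - 89*z - 10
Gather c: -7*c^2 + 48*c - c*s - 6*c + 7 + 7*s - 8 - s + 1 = -7*c^2 + c*(42 - s) + 6*s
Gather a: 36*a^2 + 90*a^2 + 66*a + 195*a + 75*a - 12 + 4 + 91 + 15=126*a^2 + 336*a + 98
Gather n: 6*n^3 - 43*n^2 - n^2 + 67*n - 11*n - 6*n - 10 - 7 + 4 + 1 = 6*n^3 - 44*n^2 + 50*n - 12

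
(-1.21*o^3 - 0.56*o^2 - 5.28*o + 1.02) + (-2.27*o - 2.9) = -1.21*o^3 - 0.56*o^2 - 7.55*o - 1.88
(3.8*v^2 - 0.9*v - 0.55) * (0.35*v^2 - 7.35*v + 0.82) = 1.33*v^4 - 28.245*v^3 + 9.5385*v^2 + 3.3045*v - 0.451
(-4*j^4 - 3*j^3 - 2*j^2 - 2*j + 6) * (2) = -8*j^4 - 6*j^3 - 4*j^2 - 4*j + 12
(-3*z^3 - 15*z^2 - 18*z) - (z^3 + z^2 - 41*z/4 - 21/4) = -4*z^3 - 16*z^2 - 31*z/4 + 21/4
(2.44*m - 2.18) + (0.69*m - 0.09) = 3.13*m - 2.27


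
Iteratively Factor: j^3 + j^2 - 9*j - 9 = (j - 3)*(j^2 + 4*j + 3) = (j - 3)*(j + 1)*(j + 3)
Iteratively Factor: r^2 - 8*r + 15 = (r - 3)*(r - 5)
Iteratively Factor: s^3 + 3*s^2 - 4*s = (s)*(s^2 + 3*s - 4) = s*(s + 4)*(s - 1)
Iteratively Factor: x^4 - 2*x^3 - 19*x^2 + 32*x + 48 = (x + 4)*(x^3 - 6*x^2 + 5*x + 12) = (x - 3)*(x + 4)*(x^2 - 3*x - 4) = (x - 4)*(x - 3)*(x + 4)*(x + 1)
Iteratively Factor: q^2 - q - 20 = (q + 4)*(q - 5)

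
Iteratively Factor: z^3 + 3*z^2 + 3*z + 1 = (z + 1)*(z^2 + 2*z + 1) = (z + 1)^2*(z + 1)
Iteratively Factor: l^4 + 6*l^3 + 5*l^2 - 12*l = (l + 4)*(l^3 + 2*l^2 - 3*l) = (l + 3)*(l + 4)*(l^2 - l) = (l - 1)*(l + 3)*(l + 4)*(l)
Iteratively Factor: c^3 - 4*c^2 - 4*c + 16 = (c + 2)*(c^2 - 6*c + 8) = (c - 4)*(c + 2)*(c - 2)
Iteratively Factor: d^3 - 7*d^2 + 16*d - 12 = (d - 2)*(d^2 - 5*d + 6) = (d - 3)*(d - 2)*(d - 2)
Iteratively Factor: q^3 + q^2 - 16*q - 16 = (q - 4)*(q^2 + 5*q + 4) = (q - 4)*(q + 4)*(q + 1)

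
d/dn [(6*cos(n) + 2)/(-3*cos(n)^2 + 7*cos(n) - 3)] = 2*(-9*cos(n)^2 - 6*cos(n) + 16)*sin(n)/(3*sin(n)^2 + 7*cos(n) - 6)^2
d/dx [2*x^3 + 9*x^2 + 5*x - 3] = 6*x^2 + 18*x + 5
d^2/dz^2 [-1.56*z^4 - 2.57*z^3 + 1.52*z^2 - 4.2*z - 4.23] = -18.72*z^2 - 15.42*z + 3.04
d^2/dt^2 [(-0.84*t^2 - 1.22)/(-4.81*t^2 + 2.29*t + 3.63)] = (5.6843418860808e-14*t^4 + 18.505032*t^3 + 257.356164*t^2 - 80.629068*t + 77.535928)/(111.284641*t^6 - 158.945007*t^5 - 176.279766*t^4 + 227.895533*t^3 + 133.034418*t^2 - 90.525303*t - 47.832147)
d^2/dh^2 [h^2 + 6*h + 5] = 2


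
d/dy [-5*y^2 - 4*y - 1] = -10*y - 4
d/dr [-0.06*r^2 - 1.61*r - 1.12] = -0.12*r - 1.61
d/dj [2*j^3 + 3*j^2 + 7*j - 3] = 6*j^2 + 6*j + 7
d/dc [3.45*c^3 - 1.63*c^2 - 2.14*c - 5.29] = 10.35*c^2 - 3.26*c - 2.14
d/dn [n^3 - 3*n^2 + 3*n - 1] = 3*n^2 - 6*n + 3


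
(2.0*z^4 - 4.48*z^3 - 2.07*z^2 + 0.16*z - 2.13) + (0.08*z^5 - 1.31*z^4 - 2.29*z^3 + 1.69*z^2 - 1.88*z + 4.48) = 0.08*z^5 + 0.69*z^4 - 6.77*z^3 - 0.38*z^2 - 1.72*z + 2.35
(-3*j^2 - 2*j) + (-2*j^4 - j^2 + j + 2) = -2*j^4 - 4*j^2 - j + 2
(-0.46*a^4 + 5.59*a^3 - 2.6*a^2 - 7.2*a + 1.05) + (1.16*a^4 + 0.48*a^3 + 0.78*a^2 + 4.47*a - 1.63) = 0.7*a^4 + 6.07*a^3 - 1.82*a^2 - 2.73*a - 0.58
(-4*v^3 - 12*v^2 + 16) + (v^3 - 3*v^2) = -3*v^3 - 15*v^2 + 16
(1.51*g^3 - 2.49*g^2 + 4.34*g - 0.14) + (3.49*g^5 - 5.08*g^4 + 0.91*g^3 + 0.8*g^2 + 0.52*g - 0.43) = 3.49*g^5 - 5.08*g^4 + 2.42*g^3 - 1.69*g^2 + 4.86*g - 0.57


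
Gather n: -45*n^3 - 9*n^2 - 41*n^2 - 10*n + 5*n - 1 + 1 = -45*n^3 - 50*n^2 - 5*n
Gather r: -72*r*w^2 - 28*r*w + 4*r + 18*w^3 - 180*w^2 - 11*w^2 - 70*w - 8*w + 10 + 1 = r*(-72*w^2 - 28*w + 4) + 18*w^3 - 191*w^2 - 78*w + 11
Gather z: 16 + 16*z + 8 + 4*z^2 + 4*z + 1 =4*z^2 + 20*z + 25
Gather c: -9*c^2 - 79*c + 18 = -9*c^2 - 79*c + 18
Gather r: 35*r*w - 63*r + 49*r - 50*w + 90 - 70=r*(35*w - 14) - 50*w + 20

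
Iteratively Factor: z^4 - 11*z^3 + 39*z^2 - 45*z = (z - 5)*(z^3 - 6*z^2 + 9*z) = (z - 5)*(z - 3)*(z^2 - 3*z) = (z - 5)*(z - 3)^2*(z)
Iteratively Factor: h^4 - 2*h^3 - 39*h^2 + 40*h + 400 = (h - 5)*(h^3 + 3*h^2 - 24*h - 80) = (h - 5)*(h + 4)*(h^2 - h - 20) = (h - 5)*(h + 4)^2*(h - 5)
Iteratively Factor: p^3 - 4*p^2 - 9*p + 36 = (p - 3)*(p^2 - p - 12) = (p - 3)*(p + 3)*(p - 4)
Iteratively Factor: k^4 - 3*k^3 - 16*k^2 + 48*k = (k - 4)*(k^3 + k^2 - 12*k) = k*(k - 4)*(k^2 + k - 12) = k*(k - 4)*(k - 3)*(k + 4)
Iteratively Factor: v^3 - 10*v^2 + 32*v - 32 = (v - 2)*(v^2 - 8*v + 16) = (v - 4)*(v - 2)*(v - 4)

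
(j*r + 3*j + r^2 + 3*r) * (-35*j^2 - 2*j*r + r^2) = -35*j^3*r - 105*j^3 - 37*j^2*r^2 - 111*j^2*r - j*r^3 - 3*j*r^2 + r^4 + 3*r^3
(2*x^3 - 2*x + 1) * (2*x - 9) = 4*x^4 - 18*x^3 - 4*x^2 + 20*x - 9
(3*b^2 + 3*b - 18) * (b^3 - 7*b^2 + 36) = 3*b^5 - 18*b^4 - 39*b^3 + 234*b^2 + 108*b - 648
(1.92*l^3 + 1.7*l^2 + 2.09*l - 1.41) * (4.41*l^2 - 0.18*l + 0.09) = 8.4672*l^5 + 7.1514*l^4 + 9.0837*l^3 - 6.4413*l^2 + 0.4419*l - 0.1269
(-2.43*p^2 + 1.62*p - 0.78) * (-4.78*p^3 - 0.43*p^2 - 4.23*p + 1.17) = 11.6154*p^5 - 6.6987*p^4 + 13.3107*p^3 - 9.3603*p^2 + 5.1948*p - 0.9126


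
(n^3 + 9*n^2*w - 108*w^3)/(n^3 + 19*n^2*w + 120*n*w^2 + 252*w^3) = (n - 3*w)/(n + 7*w)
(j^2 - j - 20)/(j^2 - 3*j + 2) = (j^2 - j - 20)/(j^2 - 3*j + 2)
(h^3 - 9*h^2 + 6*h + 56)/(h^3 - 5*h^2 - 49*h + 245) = (h^2 - 2*h - 8)/(h^2 + 2*h - 35)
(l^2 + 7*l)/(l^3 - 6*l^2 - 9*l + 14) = l*(l + 7)/(l^3 - 6*l^2 - 9*l + 14)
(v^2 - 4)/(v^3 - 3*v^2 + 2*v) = (v + 2)/(v*(v - 1))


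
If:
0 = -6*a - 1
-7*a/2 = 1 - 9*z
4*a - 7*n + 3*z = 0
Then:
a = -1/6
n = -19/252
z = 5/108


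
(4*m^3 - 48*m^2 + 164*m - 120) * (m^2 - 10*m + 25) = 4*m^5 - 88*m^4 + 744*m^3 - 2960*m^2 + 5300*m - 3000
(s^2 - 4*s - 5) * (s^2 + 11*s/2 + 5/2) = s^4 + 3*s^3/2 - 49*s^2/2 - 75*s/2 - 25/2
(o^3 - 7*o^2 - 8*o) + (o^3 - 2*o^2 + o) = 2*o^3 - 9*o^2 - 7*o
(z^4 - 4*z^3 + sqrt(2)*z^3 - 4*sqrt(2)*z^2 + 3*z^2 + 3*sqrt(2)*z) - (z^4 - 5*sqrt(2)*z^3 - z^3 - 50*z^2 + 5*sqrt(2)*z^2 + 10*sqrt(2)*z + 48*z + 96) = -3*z^3 + 6*sqrt(2)*z^3 - 9*sqrt(2)*z^2 + 53*z^2 - 48*z - 7*sqrt(2)*z - 96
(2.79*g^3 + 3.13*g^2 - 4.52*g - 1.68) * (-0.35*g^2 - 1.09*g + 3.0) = -0.9765*g^5 - 4.1366*g^4 + 6.5403*g^3 + 14.9048*g^2 - 11.7288*g - 5.04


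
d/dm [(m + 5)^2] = 2*m + 10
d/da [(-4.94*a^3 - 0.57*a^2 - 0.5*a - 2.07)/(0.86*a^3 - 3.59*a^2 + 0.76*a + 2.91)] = (18.2248*a^4 - 6.6488*a^3 - 40.0138*a^2 - 18.18*a + 0.1182)/(0.7396*a^6 - 6.1748*a^5 + 14.1953*a^4 - 0.451599999999999*a^3 - 20.3162*a^2 + 4.4232*a + 8.4681)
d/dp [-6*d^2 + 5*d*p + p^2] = 5*d + 2*p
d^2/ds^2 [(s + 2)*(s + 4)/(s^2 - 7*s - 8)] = 2*(13*s^3 + 48*s^2 - 24*s + 184)/(s^6 - 21*s^5 + 123*s^4 - 7*s^3 - 984*s^2 - 1344*s - 512)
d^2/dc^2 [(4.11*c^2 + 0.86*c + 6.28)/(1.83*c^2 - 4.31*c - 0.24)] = (70.593714*c^3 + 137.017224*c^2 - 294.927192*c + 237.526472)/(6.128487*c^6 - 43.301277*c^5 + 99.571581*c^4 - 68.705279*c^3 - 13.058568*c^2 - 0.744768*c - 0.013824)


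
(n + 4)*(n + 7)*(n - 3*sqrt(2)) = n^3 - 3*sqrt(2)*n^2 + 11*n^2 - 33*sqrt(2)*n + 28*n - 84*sqrt(2)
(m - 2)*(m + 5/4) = m^2 - 3*m/4 - 5/2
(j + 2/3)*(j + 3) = j^2 + 11*j/3 + 2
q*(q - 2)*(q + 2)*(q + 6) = q^4 + 6*q^3 - 4*q^2 - 24*q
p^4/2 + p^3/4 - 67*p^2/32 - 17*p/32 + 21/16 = (p/2 + 1)*(p - 7/4)*(p - 3/4)*(p + 1)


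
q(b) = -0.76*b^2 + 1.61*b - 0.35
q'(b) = 1.61 - 1.52*b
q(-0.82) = -2.18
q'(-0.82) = 2.86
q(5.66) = -15.58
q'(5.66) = -6.99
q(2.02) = -0.20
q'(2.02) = -1.46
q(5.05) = -11.60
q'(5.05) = -6.07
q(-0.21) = -0.72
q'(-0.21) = 1.93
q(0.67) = 0.39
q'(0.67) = 0.59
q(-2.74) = -10.47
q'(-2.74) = 5.77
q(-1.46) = -4.32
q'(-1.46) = 3.83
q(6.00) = -18.05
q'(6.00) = -7.51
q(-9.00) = -76.40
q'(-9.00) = 15.29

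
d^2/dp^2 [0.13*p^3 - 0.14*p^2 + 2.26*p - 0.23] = 0.78*p - 0.28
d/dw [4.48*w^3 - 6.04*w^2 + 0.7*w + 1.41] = 13.44*w^2 - 12.08*w + 0.7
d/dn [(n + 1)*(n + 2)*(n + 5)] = 3*n^2 + 16*n + 17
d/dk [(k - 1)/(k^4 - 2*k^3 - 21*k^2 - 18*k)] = (-3*k^4 + 8*k^3 + 15*k^2 - 42*k - 18)/(k^2*(k^6 - 4*k^5 - 38*k^4 + 48*k^3 + 513*k^2 + 756*k + 324))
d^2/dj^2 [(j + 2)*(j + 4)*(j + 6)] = 6*j + 24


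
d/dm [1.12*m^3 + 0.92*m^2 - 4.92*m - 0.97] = 3.36*m^2 + 1.84*m - 4.92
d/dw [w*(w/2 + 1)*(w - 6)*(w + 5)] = 2*w^3 + 3*w^2/2 - 32*w - 30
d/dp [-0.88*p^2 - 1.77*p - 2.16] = -1.76*p - 1.77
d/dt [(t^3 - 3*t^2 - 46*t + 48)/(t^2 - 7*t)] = (t^4 - 14*t^3 + 67*t^2 - 96*t + 336)/(t^2*(t^2 - 14*t + 49))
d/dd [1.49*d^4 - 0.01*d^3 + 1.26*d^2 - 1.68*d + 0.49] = 5.96*d^3 - 0.03*d^2 + 2.52*d - 1.68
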